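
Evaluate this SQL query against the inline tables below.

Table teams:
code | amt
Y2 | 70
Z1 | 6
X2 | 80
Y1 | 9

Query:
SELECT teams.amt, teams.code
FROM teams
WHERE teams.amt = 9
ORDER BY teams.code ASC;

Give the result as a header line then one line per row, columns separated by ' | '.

== RESULT ==
teams.amt | teams.code
9 | Y1

Derivation:
After WHERE (1 rows):
teams.code | teams.amt
Y1 | 9
After SELECT (1 rows):
teams.amt | teams.code
9 | Y1
After ORDER BY (1 rows):
teams.amt | teams.code
9 | Y1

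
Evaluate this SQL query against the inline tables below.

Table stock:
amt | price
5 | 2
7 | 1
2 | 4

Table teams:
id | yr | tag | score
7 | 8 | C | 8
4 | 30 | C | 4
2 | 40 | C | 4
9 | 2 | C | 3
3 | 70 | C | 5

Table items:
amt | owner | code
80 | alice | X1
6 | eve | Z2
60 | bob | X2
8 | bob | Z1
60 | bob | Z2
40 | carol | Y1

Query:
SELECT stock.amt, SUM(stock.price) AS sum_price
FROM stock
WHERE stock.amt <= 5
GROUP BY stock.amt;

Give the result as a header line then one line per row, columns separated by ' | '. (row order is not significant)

== RESULT ==
stock.amt | sum_price
5 | 2
2 | 4

Derivation:
After WHERE (2 rows):
stock.amt | stock.price
5 | 2
2 | 4
After GROUP BY (2 rows):
stock.amt | sum_price
5 | 2
2 | 4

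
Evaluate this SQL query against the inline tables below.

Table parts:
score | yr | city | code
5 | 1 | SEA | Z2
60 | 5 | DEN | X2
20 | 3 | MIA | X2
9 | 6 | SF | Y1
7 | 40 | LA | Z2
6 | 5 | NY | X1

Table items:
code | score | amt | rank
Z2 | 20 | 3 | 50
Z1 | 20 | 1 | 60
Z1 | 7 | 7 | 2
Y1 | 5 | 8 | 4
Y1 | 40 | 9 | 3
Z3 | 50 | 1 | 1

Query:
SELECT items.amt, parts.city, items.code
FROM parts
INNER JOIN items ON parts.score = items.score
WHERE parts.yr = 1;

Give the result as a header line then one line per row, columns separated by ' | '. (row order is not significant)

After JOIN items (4 rows):
parts.score | parts.yr | parts.city | parts.code | items.code | items.score | items.amt | items.rank
5 | 1 | SEA | Z2 | Y1 | 5 | 8 | 4
20 | 3 | MIA | X2 | Z2 | 20 | 3 | 50
20 | 3 | MIA | X2 | Z1 | 20 | 1 | 60
7 | 40 | LA | Z2 | Z1 | 7 | 7 | 2
After WHERE (1 rows):
parts.score | parts.yr | parts.city | parts.code | items.code | items.score | items.amt | items.rank
5 | 1 | SEA | Z2 | Y1 | 5 | 8 | 4
After SELECT (1 rows):
items.amt | parts.city | items.code
8 | SEA | Y1

== RESULT ==
items.amt | parts.city | items.code
8 | SEA | Y1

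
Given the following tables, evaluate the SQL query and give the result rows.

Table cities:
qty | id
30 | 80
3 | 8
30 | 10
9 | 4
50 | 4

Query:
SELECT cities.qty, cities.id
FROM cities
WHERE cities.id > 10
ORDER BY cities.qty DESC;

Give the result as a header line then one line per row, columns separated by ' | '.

== RESULT ==
cities.qty | cities.id
30 | 80

Derivation:
After WHERE (1 rows):
cities.qty | cities.id
30 | 80
After SELECT (1 rows):
cities.qty | cities.id
30 | 80
After ORDER BY (1 rows):
cities.qty | cities.id
30 | 80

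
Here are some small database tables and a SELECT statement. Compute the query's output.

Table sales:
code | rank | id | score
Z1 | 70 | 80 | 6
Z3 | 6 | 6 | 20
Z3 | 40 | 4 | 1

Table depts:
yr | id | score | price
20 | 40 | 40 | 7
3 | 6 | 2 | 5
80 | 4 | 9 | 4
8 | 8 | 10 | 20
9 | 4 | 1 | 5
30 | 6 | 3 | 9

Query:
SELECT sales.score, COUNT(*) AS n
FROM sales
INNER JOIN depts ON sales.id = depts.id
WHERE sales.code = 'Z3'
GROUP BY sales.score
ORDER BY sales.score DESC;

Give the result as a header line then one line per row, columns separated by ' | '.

== RESULT ==
sales.score | n
20 | 2
1 | 2

Derivation:
After JOIN depts (4 rows):
sales.code | sales.rank | sales.id | sales.score | depts.yr | depts.id | depts.score | depts.price
Z3 | 6 | 6 | 20 | 3 | 6 | 2 | 5
Z3 | 6 | 6 | 20 | 30 | 6 | 3 | 9
Z3 | 40 | 4 | 1 | 80 | 4 | 9 | 4
Z3 | 40 | 4 | 1 | 9 | 4 | 1 | 5
After WHERE (4 rows):
sales.code | sales.rank | sales.id | sales.score | depts.yr | depts.id | depts.score | depts.price
Z3 | 6 | 6 | 20 | 3 | 6 | 2 | 5
Z3 | 6 | 6 | 20 | 30 | 6 | 3 | 9
Z3 | 40 | 4 | 1 | 80 | 4 | 9 | 4
Z3 | 40 | 4 | 1 | 9 | 4 | 1 | 5
After GROUP BY (2 rows):
sales.score | n
20 | 2
1 | 2
After ORDER BY (2 rows):
sales.score | n
20 | 2
1 | 2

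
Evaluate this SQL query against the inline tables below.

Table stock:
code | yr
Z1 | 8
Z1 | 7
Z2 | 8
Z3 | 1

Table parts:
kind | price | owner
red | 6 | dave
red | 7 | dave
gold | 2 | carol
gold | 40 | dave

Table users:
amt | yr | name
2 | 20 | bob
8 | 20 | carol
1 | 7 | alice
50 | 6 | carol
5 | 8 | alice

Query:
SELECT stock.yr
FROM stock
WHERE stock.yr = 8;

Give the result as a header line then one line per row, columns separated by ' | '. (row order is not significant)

== RESULT ==
stock.yr
8
8

Derivation:
After WHERE (2 rows):
stock.code | stock.yr
Z1 | 8
Z2 | 8
After SELECT (2 rows):
stock.yr
8
8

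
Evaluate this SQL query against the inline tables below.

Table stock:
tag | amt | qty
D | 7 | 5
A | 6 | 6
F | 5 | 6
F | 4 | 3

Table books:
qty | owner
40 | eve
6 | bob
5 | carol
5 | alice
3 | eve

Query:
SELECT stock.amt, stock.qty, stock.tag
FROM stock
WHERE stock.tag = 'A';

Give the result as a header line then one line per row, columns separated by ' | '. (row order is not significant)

== RESULT ==
stock.amt | stock.qty | stock.tag
6 | 6 | A

Derivation:
After WHERE (1 rows):
stock.tag | stock.amt | stock.qty
A | 6 | 6
After SELECT (1 rows):
stock.amt | stock.qty | stock.tag
6 | 6 | A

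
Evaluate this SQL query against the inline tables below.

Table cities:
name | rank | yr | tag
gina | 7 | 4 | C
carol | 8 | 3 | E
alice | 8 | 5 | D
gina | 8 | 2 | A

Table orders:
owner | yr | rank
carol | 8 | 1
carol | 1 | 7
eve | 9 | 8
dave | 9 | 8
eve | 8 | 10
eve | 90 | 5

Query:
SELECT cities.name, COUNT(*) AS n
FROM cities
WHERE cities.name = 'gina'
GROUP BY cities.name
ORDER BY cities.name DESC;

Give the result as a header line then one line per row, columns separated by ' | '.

== RESULT ==
cities.name | n
gina | 2

Derivation:
After WHERE (2 rows):
cities.name | cities.rank | cities.yr | cities.tag
gina | 7 | 4 | C
gina | 8 | 2 | A
After GROUP BY (1 rows):
cities.name | n
gina | 2
After ORDER BY (1 rows):
cities.name | n
gina | 2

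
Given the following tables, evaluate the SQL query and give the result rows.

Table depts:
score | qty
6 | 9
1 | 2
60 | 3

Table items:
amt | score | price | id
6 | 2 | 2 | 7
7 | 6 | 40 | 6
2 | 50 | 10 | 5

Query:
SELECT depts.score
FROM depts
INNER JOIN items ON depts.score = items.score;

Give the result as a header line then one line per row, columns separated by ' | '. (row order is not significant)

== RESULT ==
depts.score
6

Derivation:
After JOIN items (1 rows):
depts.score | depts.qty | items.amt | items.score | items.price | items.id
6 | 9 | 7 | 6 | 40 | 6
After SELECT (1 rows):
depts.score
6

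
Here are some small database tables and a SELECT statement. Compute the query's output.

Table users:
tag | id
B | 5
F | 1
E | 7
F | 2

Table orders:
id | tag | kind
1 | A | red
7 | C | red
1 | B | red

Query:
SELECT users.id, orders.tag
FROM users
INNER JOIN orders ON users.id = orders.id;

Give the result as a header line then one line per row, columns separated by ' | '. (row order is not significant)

After JOIN orders (3 rows):
users.tag | users.id | orders.id | orders.tag | orders.kind
F | 1 | 1 | A | red
F | 1 | 1 | B | red
E | 7 | 7 | C | red
After SELECT (3 rows):
users.id | orders.tag
1 | A
1 | B
7 | C

== RESULT ==
users.id | orders.tag
1 | A
1 | B
7 | C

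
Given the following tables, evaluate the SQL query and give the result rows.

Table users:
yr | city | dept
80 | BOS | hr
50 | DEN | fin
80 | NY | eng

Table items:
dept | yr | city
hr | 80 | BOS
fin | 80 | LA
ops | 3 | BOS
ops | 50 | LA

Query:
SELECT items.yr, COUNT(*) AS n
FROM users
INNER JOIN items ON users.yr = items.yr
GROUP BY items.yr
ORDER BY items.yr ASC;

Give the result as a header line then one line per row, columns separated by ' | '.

After JOIN items (5 rows):
users.yr | users.city | users.dept | items.dept | items.yr | items.city
80 | BOS | hr | hr | 80 | BOS
80 | BOS | hr | fin | 80 | LA
50 | DEN | fin | ops | 50 | LA
80 | NY | eng | hr | 80 | BOS
80 | NY | eng | fin | 80 | LA
After GROUP BY (2 rows):
items.yr | n
80 | 4
50 | 1
After ORDER BY (2 rows):
items.yr | n
50 | 1
80 | 4

== RESULT ==
items.yr | n
50 | 1
80 | 4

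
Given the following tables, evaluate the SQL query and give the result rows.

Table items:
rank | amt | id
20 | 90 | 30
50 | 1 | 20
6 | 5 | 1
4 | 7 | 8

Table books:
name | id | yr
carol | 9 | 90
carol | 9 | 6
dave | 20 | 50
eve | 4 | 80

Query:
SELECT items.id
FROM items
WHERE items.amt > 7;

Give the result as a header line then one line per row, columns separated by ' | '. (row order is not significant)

== RESULT ==
items.id
30

Derivation:
After WHERE (1 rows):
items.rank | items.amt | items.id
20 | 90 | 30
After SELECT (1 rows):
items.id
30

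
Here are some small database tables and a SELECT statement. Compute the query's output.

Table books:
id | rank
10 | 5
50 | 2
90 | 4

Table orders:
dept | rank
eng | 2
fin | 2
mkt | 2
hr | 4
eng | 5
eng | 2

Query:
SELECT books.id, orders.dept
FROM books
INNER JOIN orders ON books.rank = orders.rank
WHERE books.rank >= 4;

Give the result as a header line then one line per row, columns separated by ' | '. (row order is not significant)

After JOIN orders (6 rows):
books.id | books.rank | orders.dept | orders.rank
10 | 5 | eng | 5
50 | 2 | eng | 2
50 | 2 | fin | 2
50 | 2 | mkt | 2
50 | 2 | eng | 2
90 | 4 | hr | 4
After WHERE (2 rows):
books.id | books.rank | orders.dept | orders.rank
10 | 5 | eng | 5
90 | 4 | hr | 4
After SELECT (2 rows):
books.id | orders.dept
10 | eng
90 | hr

== RESULT ==
books.id | orders.dept
10 | eng
90 | hr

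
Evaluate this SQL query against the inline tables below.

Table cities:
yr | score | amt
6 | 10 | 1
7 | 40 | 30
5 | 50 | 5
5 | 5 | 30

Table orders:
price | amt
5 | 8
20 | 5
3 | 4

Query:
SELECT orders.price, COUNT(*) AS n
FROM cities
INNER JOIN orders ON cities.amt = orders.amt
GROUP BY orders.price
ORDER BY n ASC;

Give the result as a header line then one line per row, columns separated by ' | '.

After JOIN orders (1 rows):
cities.yr | cities.score | cities.amt | orders.price | orders.amt
5 | 50 | 5 | 20 | 5
After GROUP BY (1 rows):
orders.price | n
20 | 1
After ORDER BY (1 rows):
orders.price | n
20 | 1

== RESULT ==
orders.price | n
20 | 1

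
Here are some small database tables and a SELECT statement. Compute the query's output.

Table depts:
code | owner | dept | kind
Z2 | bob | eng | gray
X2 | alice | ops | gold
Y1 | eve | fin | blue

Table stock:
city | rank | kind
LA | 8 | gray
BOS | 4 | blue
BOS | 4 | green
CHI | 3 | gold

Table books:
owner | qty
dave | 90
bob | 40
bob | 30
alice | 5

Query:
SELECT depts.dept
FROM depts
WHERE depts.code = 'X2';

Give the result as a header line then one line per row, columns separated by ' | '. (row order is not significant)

After WHERE (1 rows):
depts.code | depts.owner | depts.dept | depts.kind
X2 | alice | ops | gold
After SELECT (1 rows):
depts.dept
ops

== RESULT ==
depts.dept
ops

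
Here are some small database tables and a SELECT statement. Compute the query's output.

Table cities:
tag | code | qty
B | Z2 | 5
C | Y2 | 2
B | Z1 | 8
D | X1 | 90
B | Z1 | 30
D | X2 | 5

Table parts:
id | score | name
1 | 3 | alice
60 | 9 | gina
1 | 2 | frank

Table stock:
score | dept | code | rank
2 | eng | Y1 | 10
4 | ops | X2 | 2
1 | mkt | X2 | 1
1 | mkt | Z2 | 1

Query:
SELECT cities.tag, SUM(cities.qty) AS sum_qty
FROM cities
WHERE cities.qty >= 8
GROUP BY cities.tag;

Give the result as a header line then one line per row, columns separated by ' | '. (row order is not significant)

After WHERE (3 rows):
cities.tag | cities.code | cities.qty
B | Z1 | 8
D | X1 | 90
B | Z1 | 30
After GROUP BY (2 rows):
cities.tag | sum_qty
B | 38
D | 90

== RESULT ==
cities.tag | sum_qty
B | 38
D | 90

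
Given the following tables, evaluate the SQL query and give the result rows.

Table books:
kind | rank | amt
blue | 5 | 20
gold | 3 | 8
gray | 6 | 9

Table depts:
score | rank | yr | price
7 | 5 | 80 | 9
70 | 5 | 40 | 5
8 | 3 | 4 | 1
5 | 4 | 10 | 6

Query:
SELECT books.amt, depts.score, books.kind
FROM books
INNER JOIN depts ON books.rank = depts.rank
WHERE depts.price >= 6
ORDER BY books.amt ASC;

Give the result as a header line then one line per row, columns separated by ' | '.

After JOIN depts (3 rows):
books.kind | books.rank | books.amt | depts.score | depts.rank | depts.yr | depts.price
blue | 5 | 20 | 7 | 5 | 80 | 9
blue | 5 | 20 | 70 | 5 | 40 | 5
gold | 3 | 8 | 8 | 3 | 4 | 1
After WHERE (1 rows):
books.kind | books.rank | books.amt | depts.score | depts.rank | depts.yr | depts.price
blue | 5 | 20 | 7 | 5 | 80 | 9
After SELECT (1 rows):
books.amt | depts.score | books.kind
20 | 7 | blue
After ORDER BY (1 rows):
books.amt | depts.score | books.kind
20 | 7 | blue

== RESULT ==
books.amt | depts.score | books.kind
20 | 7 | blue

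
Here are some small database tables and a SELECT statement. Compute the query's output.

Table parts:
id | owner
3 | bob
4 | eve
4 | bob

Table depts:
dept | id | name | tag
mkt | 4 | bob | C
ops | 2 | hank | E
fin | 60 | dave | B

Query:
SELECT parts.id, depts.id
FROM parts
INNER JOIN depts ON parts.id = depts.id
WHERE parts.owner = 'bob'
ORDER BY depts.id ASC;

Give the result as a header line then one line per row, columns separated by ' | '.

== RESULT ==
parts.id | depts.id
4 | 4

Derivation:
After JOIN depts (2 rows):
parts.id | parts.owner | depts.dept | depts.id | depts.name | depts.tag
4 | eve | mkt | 4 | bob | C
4 | bob | mkt | 4 | bob | C
After WHERE (1 rows):
parts.id | parts.owner | depts.dept | depts.id | depts.name | depts.tag
4 | bob | mkt | 4 | bob | C
After SELECT (1 rows):
parts.id | depts.id
4 | 4
After ORDER BY (1 rows):
parts.id | depts.id
4 | 4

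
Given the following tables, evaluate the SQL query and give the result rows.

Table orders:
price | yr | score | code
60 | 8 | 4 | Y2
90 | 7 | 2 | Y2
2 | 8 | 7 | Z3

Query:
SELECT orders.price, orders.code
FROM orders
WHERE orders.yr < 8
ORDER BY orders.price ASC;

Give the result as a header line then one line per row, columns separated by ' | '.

After WHERE (1 rows):
orders.price | orders.yr | orders.score | orders.code
90 | 7 | 2 | Y2
After SELECT (1 rows):
orders.price | orders.code
90 | Y2
After ORDER BY (1 rows):
orders.price | orders.code
90 | Y2

== RESULT ==
orders.price | orders.code
90 | Y2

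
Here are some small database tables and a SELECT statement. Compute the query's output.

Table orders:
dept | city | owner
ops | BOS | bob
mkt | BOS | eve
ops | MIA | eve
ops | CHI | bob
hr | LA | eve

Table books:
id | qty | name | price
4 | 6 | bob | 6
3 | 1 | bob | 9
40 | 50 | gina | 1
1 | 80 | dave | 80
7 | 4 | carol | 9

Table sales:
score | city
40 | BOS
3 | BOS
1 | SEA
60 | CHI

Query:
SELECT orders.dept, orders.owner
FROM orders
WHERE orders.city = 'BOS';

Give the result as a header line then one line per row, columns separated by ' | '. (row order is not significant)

== RESULT ==
orders.dept | orders.owner
ops | bob
mkt | eve

Derivation:
After WHERE (2 rows):
orders.dept | orders.city | orders.owner
ops | BOS | bob
mkt | BOS | eve
After SELECT (2 rows):
orders.dept | orders.owner
ops | bob
mkt | eve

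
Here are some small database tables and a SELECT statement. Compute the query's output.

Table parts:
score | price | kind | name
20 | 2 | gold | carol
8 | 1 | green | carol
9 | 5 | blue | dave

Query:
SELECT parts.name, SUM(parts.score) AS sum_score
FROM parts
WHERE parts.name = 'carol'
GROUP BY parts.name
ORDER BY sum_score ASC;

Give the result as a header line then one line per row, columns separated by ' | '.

After WHERE (2 rows):
parts.score | parts.price | parts.kind | parts.name
20 | 2 | gold | carol
8 | 1 | green | carol
After GROUP BY (1 rows):
parts.name | sum_score
carol | 28
After ORDER BY (1 rows):
parts.name | sum_score
carol | 28

== RESULT ==
parts.name | sum_score
carol | 28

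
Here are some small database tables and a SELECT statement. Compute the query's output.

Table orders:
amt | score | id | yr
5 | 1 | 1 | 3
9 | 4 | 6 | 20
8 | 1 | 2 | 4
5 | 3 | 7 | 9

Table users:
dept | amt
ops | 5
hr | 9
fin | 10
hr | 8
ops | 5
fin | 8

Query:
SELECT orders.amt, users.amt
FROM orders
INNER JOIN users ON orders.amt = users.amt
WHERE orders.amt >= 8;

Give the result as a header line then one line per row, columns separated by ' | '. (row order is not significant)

After JOIN users (7 rows):
orders.amt | orders.score | orders.id | orders.yr | users.dept | users.amt
5 | 1 | 1 | 3 | ops | 5
5 | 1 | 1 | 3 | ops | 5
9 | 4 | 6 | 20 | hr | 9
8 | 1 | 2 | 4 | hr | 8
8 | 1 | 2 | 4 | fin | 8
5 | 3 | 7 | 9 | ops | 5
5 | 3 | 7 | 9 | ops | 5
After WHERE (3 rows):
orders.amt | orders.score | orders.id | orders.yr | users.dept | users.amt
9 | 4 | 6 | 20 | hr | 9
8 | 1 | 2 | 4 | hr | 8
8 | 1 | 2 | 4 | fin | 8
After SELECT (3 rows):
orders.amt | users.amt
9 | 9
8 | 8
8 | 8

== RESULT ==
orders.amt | users.amt
9 | 9
8 | 8
8 | 8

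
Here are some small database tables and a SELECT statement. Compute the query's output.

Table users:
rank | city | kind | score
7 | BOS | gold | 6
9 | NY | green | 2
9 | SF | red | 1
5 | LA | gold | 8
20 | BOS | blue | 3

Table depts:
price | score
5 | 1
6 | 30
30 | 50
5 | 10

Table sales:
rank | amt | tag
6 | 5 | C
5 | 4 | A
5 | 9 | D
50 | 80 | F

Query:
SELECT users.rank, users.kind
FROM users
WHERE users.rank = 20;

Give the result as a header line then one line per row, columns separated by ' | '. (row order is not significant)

After WHERE (1 rows):
users.rank | users.city | users.kind | users.score
20 | BOS | blue | 3
After SELECT (1 rows):
users.rank | users.kind
20 | blue

== RESULT ==
users.rank | users.kind
20 | blue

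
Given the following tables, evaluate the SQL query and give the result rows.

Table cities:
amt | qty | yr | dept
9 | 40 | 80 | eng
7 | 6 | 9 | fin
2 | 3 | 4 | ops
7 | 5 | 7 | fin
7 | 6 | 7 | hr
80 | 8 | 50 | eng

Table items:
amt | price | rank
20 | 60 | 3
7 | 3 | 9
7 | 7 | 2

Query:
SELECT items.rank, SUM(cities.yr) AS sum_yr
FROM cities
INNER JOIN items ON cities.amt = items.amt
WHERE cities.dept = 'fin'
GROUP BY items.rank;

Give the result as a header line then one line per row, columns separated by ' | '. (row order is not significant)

After JOIN items (6 rows):
cities.amt | cities.qty | cities.yr | cities.dept | items.amt | items.price | items.rank
7 | 6 | 9 | fin | 7 | 3 | 9
7 | 6 | 9 | fin | 7 | 7 | 2
7 | 5 | 7 | fin | 7 | 3 | 9
7 | 5 | 7 | fin | 7 | 7 | 2
7 | 6 | 7 | hr | 7 | 3 | 9
7 | 6 | 7 | hr | 7 | 7 | 2
After WHERE (4 rows):
cities.amt | cities.qty | cities.yr | cities.dept | items.amt | items.price | items.rank
7 | 6 | 9 | fin | 7 | 3 | 9
7 | 6 | 9 | fin | 7 | 7 | 2
7 | 5 | 7 | fin | 7 | 3 | 9
7 | 5 | 7 | fin | 7 | 7 | 2
After GROUP BY (2 rows):
items.rank | sum_yr
9 | 16
2 | 16

== RESULT ==
items.rank | sum_yr
9 | 16
2 | 16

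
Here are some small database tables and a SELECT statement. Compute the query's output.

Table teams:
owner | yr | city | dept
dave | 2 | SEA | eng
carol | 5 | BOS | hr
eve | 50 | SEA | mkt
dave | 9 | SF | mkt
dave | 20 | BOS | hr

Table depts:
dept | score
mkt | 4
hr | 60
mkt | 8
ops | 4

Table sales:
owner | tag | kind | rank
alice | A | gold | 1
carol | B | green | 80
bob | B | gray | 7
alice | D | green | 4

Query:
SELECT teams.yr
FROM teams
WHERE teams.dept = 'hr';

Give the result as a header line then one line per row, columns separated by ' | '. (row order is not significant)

== RESULT ==
teams.yr
5
20

Derivation:
After WHERE (2 rows):
teams.owner | teams.yr | teams.city | teams.dept
carol | 5 | BOS | hr
dave | 20 | BOS | hr
After SELECT (2 rows):
teams.yr
5
20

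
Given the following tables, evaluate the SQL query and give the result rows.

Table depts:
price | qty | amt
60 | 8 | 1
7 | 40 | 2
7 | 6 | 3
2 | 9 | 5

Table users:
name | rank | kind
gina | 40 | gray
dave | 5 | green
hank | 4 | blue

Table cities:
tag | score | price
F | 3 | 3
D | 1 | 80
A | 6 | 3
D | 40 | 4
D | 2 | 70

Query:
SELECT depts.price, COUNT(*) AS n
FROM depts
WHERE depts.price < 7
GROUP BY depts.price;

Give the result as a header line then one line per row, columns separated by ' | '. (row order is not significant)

== RESULT ==
depts.price | n
2 | 1

Derivation:
After WHERE (1 rows):
depts.price | depts.qty | depts.amt
2 | 9 | 5
After GROUP BY (1 rows):
depts.price | n
2 | 1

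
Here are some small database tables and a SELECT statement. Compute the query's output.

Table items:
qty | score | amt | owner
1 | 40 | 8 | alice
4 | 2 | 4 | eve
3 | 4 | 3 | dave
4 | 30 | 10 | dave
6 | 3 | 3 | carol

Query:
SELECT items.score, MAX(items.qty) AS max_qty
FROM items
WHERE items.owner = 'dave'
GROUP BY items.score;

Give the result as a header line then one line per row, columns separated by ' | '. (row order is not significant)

== RESULT ==
items.score | max_qty
4 | 3
30 | 4

Derivation:
After WHERE (2 rows):
items.qty | items.score | items.amt | items.owner
3 | 4 | 3 | dave
4 | 30 | 10 | dave
After GROUP BY (2 rows):
items.score | max_qty
4 | 3
30 | 4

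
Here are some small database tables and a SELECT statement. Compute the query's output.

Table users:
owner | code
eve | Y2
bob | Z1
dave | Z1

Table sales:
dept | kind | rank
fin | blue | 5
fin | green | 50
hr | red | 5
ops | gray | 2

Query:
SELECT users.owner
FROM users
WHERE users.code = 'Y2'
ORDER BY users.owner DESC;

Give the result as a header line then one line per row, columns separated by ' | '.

After WHERE (1 rows):
users.owner | users.code
eve | Y2
After SELECT (1 rows):
users.owner
eve
After ORDER BY (1 rows):
users.owner
eve

== RESULT ==
users.owner
eve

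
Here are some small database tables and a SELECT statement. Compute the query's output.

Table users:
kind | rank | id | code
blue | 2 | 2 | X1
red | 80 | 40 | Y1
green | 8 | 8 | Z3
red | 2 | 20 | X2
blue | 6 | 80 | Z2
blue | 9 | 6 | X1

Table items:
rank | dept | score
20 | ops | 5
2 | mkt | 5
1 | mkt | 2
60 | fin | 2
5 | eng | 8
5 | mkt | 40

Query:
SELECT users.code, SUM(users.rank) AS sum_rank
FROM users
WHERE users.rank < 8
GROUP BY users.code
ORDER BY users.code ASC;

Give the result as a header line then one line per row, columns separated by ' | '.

After WHERE (3 rows):
users.kind | users.rank | users.id | users.code
blue | 2 | 2 | X1
red | 2 | 20 | X2
blue | 6 | 80 | Z2
After GROUP BY (3 rows):
users.code | sum_rank
X1 | 2
X2 | 2
Z2 | 6
After ORDER BY (3 rows):
users.code | sum_rank
X1 | 2
X2 | 2
Z2 | 6

== RESULT ==
users.code | sum_rank
X1 | 2
X2 | 2
Z2 | 6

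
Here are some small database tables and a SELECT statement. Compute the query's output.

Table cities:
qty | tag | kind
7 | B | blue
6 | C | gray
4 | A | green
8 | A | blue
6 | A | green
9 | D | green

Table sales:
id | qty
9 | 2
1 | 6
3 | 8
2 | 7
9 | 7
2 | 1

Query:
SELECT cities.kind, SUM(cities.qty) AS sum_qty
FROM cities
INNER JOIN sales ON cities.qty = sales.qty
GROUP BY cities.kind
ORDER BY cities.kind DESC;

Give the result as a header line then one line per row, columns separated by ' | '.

== RESULT ==
cities.kind | sum_qty
green | 6
gray | 6
blue | 22

Derivation:
After JOIN sales (5 rows):
cities.qty | cities.tag | cities.kind | sales.id | sales.qty
7 | B | blue | 2 | 7
7 | B | blue | 9 | 7
6 | C | gray | 1 | 6
8 | A | blue | 3 | 8
6 | A | green | 1 | 6
After GROUP BY (3 rows):
cities.kind | sum_qty
blue | 22
gray | 6
green | 6
After ORDER BY (3 rows):
cities.kind | sum_qty
green | 6
gray | 6
blue | 22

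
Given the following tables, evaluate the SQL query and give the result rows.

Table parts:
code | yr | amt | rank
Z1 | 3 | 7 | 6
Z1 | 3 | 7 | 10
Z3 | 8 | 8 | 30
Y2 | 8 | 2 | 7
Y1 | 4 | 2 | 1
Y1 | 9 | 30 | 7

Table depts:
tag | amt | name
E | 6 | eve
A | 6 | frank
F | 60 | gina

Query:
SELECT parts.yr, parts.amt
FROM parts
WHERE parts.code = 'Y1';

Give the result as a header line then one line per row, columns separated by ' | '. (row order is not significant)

== RESULT ==
parts.yr | parts.amt
4 | 2
9 | 30

Derivation:
After WHERE (2 rows):
parts.code | parts.yr | parts.amt | parts.rank
Y1 | 4 | 2 | 1
Y1 | 9 | 30 | 7
After SELECT (2 rows):
parts.yr | parts.amt
4 | 2
9 | 30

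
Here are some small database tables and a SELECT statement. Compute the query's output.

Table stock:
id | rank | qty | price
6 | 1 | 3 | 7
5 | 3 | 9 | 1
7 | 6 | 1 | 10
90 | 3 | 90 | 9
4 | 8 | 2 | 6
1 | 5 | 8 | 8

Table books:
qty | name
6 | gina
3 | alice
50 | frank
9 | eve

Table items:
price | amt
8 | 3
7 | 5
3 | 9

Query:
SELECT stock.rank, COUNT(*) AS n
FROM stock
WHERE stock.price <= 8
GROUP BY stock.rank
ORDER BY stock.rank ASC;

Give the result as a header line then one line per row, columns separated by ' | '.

== RESULT ==
stock.rank | n
1 | 1
3 | 1
5 | 1
8 | 1

Derivation:
After WHERE (4 rows):
stock.id | stock.rank | stock.qty | stock.price
6 | 1 | 3 | 7
5 | 3 | 9 | 1
4 | 8 | 2 | 6
1 | 5 | 8 | 8
After GROUP BY (4 rows):
stock.rank | n
1 | 1
3 | 1
8 | 1
5 | 1
After ORDER BY (4 rows):
stock.rank | n
1 | 1
3 | 1
5 | 1
8 | 1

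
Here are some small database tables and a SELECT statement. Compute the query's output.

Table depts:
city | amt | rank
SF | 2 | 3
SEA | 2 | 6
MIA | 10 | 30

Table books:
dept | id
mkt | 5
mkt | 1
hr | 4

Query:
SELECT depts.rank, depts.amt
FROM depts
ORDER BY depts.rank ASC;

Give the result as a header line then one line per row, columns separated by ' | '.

After SELECT (3 rows):
depts.rank | depts.amt
3 | 2
6 | 2
30 | 10
After ORDER BY (3 rows):
depts.rank | depts.amt
3 | 2
6 | 2
30 | 10

== RESULT ==
depts.rank | depts.amt
3 | 2
6 | 2
30 | 10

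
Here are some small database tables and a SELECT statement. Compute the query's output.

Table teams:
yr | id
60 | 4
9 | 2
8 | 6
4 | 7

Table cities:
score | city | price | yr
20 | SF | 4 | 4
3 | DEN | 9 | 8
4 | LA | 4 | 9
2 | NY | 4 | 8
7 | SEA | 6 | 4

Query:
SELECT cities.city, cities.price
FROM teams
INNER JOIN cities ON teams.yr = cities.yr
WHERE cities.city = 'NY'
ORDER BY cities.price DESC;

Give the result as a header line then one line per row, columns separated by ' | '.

After JOIN cities (5 rows):
teams.yr | teams.id | cities.score | cities.city | cities.price | cities.yr
9 | 2 | 4 | LA | 4 | 9
8 | 6 | 3 | DEN | 9 | 8
8 | 6 | 2 | NY | 4 | 8
4 | 7 | 20 | SF | 4 | 4
4 | 7 | 7 | SEA | 6 | 4
After WHERE (1 rows):
teams.yr | teams.id | cities.score | cities.city | cities.price | cities.yr
8 | 6 | 2 | NY | 4 | 8
After SELECT (1 rows):
cities.city | cities.price
NY | 4
After ORDER BY (1 rows):
cities.city | cities.price
NY | 4

== RESULT ==
cities.city | cities.price
NY | 4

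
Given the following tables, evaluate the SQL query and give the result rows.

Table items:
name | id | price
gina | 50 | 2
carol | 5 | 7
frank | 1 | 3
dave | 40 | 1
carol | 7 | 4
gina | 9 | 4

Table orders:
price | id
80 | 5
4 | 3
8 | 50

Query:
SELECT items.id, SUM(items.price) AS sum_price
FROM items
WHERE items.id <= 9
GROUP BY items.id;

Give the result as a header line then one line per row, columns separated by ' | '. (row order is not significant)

== RESULT ==
items.id | sum_price
5 | 7
1 | 3
7 | 4
9 | 4

Derivation:
After WHERE (4 rows):
items.name | items.id | items.price
carol | 5 | 7
frank | 1 | 3
carol | 7 | 4
gina | 9 | 4
After GROUP BY (4 rows):
items.id | sum_price
5 | 7
1 | 3
7 | 4
9 | 4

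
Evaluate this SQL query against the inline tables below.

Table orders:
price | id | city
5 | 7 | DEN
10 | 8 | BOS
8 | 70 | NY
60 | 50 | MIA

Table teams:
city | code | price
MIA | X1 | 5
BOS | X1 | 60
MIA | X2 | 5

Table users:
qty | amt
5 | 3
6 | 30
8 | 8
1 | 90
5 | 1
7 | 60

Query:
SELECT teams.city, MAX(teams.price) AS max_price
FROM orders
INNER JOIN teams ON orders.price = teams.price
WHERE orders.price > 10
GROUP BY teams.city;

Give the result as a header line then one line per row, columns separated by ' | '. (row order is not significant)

After JOIN teams (3 rows):
orders.price | orders.id | orders.city | teams.city | teams.code | teams.price
5 | 7 | DEN | MIA | X1 | 5
5 | 7 | DEN | MIA | X2 | 5
60 | 50 | MIA | BOS | X1 | 60
After WHERE (1 rows):
orders.price | orders.id | orders.city | teams.city | teams.code | teams.price
60 | 50 | MIA | BOS | X1 | 60
After GROUP BY (1 rows):
teams.city | max_price
BOS | 60

== RESULT ==
teams.city | max_price
BOS | 60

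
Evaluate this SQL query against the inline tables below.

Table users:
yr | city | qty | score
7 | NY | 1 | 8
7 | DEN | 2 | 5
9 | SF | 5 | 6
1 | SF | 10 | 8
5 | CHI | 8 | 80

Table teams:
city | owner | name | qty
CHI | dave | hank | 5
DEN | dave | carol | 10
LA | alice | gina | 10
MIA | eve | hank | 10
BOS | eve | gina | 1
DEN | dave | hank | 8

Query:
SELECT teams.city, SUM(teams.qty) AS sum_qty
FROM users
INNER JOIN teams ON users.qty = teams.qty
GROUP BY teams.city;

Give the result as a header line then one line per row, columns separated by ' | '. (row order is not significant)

== RESULT ==
teams.city | sum_qty
BOS | 1
CHI | 5
DEN | 18
LA | 10
MIA | 10

Derivation:
After JOIN teams (6 rows):
users.yr | users.city | users.qty | users.score | teams.city | teams.owner | teams.name | teams.qty
7 | NY | 1 | 8 | BOS | eve | gina | 1
9 | SF | 5 | 6 | CHI | dave | hank | 5
1 | SF | 10 | 8 | DEN | dave | carol | 10
1 | SF | 10 | 8 | LA | alice | gina | 10
1 | SF | 10 | 8 | MIA | eve | hank | 10
5 | CHI | 8 | 80 | DEN | dave | hank | 8
After GROUP BY (5 rows):
teams.city | sum_qty
BOS | 1
CHI | 5
DEN | 18
LA | 10
MIA | 10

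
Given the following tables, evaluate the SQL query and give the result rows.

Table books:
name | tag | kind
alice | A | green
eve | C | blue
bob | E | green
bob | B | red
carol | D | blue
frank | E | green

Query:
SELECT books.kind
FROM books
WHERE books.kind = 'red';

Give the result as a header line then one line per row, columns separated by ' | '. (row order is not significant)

== RESULT ==
books.kind
red

Derivation:
After WHERE (1 rows):
books.name | books.tag | books.kind
bob | B | red
After SELECT (1 rows):
books.kind
red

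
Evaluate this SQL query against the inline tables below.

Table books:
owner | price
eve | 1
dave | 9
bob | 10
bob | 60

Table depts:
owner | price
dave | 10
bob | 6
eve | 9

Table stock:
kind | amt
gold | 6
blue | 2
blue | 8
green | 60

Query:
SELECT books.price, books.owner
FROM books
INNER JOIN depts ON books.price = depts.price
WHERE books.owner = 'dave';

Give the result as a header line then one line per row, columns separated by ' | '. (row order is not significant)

After JOIN depts (2 rows):
books.owner | books.price | depts.owner | depts.price
dave | 9 | eve | 9
bob | 10 | dave | 10
After WHERE (1 rows):
books.owner | books.price | depts.owner | depts.price
dave | 9 | eve | 9
After SELECT (1 rows):
books.price | books.owner
9 | dave

== RESULT ==
books.price | books.owner
9 | dave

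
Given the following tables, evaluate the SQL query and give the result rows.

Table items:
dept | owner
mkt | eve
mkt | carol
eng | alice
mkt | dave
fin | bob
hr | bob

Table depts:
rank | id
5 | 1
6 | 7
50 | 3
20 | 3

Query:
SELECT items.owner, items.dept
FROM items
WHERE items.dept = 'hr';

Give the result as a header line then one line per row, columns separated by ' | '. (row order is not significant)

After WHERE (1 rows):
items.dept | items.owner
hr | bob
After SELECT (1 rows):
items.owner | items.dept
bob | hr

== RESULT ==
items.owner | items.dept
bob | hr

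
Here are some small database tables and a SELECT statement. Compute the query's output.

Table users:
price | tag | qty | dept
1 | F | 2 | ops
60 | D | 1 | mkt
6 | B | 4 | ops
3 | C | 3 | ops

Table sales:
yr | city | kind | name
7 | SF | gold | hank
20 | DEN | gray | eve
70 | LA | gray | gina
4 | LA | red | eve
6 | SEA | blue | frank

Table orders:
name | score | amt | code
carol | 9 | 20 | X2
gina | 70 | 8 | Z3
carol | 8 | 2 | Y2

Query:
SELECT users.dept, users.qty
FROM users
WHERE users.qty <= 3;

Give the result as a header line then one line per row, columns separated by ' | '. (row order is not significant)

== RESULT ==
users.dept | users.qty
ops | 2
mkt | 1
ops | 3

Derivation:
After WHERE (3 rows):
users.price | users.tag | users.qty | users.dept
1 | F | 2 | ops
60 | D | 1 | mkt
3 | C | 3 | ops
After SELECT (3 rows):
users.dept | users.qty
ops | 2
mkt | 1
ops | 3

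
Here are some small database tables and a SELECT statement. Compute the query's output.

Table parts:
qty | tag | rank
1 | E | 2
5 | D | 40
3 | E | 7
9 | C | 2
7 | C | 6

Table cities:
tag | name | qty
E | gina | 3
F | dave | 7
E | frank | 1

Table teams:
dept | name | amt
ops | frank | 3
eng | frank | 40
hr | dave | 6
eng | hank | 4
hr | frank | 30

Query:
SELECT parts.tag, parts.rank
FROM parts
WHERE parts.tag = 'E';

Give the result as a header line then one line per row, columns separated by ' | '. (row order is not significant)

After WHERE (2 rows):
parts.qty | parts.tag | parts.rank
1 | E | 2
3 | E | 7
After SELECT (2 rows):
parts.tag | parts.rank
E | 2
E | 7

== RESULT ==
parts.tag | parts.rank
E | 2
E | 7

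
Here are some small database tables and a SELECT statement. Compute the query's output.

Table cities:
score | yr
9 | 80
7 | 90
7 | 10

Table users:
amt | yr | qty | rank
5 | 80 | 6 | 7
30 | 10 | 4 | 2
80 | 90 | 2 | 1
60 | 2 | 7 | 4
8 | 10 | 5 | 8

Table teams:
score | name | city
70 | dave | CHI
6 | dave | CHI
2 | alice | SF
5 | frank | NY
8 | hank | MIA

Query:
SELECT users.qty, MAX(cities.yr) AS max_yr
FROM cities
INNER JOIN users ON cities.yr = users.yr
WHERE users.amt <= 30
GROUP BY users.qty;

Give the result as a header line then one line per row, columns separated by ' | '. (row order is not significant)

== RESULT ==
users.qty | max_yr
6 | 80
4 | 10
5 | 10

Derivation:
After JOIN users (4 rows):
cities.score | cities.yr | users.amt | users.yr | users.qty | users.rank
9 | 80 | 5 | 80 | 6 | 7
7 | 90 | 80 | 90 | 2 | 1
7 | 10 | 30 | 10 | 4 | 2
7 | 10 | 8 | 10 | 5 | 8
After WHERE (3 rows):
cities.score | cities.yr | users.amt | users.yr | users.qty | users.rank
9 | 80 | 5 | 80 | 6 | 7
7 | 10 | 30 | 10 | 4 | 2
7 | 10 | 8 | 10 | 5 | 8
After GROUP BY (3 rows):
users.qty | max_yr
6 | 80
4 | 10
5 | 10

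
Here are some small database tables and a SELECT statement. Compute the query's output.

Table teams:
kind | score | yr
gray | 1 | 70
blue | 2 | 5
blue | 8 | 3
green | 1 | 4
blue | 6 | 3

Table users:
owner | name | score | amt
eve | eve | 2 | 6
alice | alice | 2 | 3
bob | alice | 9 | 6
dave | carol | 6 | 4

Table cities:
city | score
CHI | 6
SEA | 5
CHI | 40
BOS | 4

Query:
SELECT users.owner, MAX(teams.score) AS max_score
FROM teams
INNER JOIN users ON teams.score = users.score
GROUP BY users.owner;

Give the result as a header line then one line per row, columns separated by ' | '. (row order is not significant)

== RESULT ==
users.owner | max_score
eve | 2
alice | 2
dave | 6

Derivation:
After JOIN users (3 rows):
teams.kind | teams.score | teams.yr | users.owner | users.name | users.score | users.amt
blue | 2 | 5 | eve | eve | 2 | 6
blue | 2 | 5 | alice | alice | 2 | 3
blue | 6 | 3 | dave | carol | 6 | 4
After GROUP BY (3 rows):
users.owner | max_score
eve | 2
alice | 2
dave | 6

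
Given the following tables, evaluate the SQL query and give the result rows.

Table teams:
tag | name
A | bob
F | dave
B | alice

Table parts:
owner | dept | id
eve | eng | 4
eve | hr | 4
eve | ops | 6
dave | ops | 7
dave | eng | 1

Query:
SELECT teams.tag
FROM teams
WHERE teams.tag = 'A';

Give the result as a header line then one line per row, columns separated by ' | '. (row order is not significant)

== RESULT ==
teams.tag
A

Derivation:
After WHERE (1 rows):
teams.tag | teams.name
A | bob
After SELECT (1 rows):
teams.tag
A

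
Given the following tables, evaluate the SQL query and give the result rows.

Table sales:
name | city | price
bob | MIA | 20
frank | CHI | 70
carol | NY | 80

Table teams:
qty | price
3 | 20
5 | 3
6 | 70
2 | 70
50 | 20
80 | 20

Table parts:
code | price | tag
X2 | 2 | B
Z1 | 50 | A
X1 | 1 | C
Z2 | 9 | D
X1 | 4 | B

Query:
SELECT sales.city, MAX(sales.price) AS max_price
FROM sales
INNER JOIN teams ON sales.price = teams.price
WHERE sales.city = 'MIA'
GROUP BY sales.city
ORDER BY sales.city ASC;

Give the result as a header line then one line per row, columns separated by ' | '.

After JOIN teams (5 rows):
sales.name | sales.city | sales.price | teams.qty | teams.price
bob | MIA | 20 | 3 | 20
bob | MIA | 20 | 50 | 20
bob | MIA | 20 | 80 | 20
frank | CHI | 70 | 6 | 70
frank | CHI | 70 | 2 | 70
After WHERE (3 rows):
sales.name | sales.city | sales.price | teams.qty | teams.price
bob | MIA | 20 | 3 | 20
bob | MIA | 20 | 50 | 20
bob | MIA | 20 | 80 | 20
After GROUP BY (1 rows):
sales.city | max_price
MIA | 20
After ORDER BY (1 rows):
sales.city | max_price
MIA | 20

== RESULT ==
sales.city | max_price
MIA | 20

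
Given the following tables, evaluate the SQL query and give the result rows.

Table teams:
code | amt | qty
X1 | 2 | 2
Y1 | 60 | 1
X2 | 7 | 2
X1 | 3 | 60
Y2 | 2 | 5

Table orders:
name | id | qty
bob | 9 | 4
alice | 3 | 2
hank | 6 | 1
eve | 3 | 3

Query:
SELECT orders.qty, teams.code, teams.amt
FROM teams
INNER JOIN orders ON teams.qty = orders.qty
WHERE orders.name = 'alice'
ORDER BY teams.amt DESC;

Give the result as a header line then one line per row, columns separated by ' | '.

After JOIN orders (3 rows):
teams.code | teams.amt | teams.qty | orders.name | orders.id | orders.qty
X1 | 2 | 2 | alice | 3 | 2
Y1 | 60 | 1 | hank | 6 | 1
X2 | 7 | 2 | alice | 3 | 2
After WHERE (2 rows):
teams.code | teams.amt | teams.qty | orders.name | orders.id | orders.qty
X1 | 2 | 2 | alice | 3 | 2
X2 | 7 | 2 | alice | 3 | 2
After SELECT (2 rows):
orders.qty | teams.code | teams.amt
2 | X1 | 2
2 | X2 | 7
After ORDER BY (2 rows):
orders.qty | teams.code | teams.amt
2 | X2 | 7
2 | X1 | 2

== RESULT ==
orders.qty | teams.code | teams.amt
2 | X2 | 7
2 | X1 | 2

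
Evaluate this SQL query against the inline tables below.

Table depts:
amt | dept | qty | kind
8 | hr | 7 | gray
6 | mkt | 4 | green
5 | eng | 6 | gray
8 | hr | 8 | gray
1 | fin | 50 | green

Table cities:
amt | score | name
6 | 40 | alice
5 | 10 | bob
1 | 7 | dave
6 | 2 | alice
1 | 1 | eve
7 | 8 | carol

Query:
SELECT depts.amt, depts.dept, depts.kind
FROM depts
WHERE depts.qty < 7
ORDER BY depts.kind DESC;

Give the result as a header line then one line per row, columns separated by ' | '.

== RESULT ==
depts.amt | depts.dept | depts.kind
6 | mkt | green
5 | eng | gray

Derivation:
After WHERE (2 rows):
depts.amt | depts.dept | depts.qty | depts.kind
6 | mkt | 4 | green
5 | eng | 6 | gray
After SELECT (2 rows):
depts.amt | depts.dept | depts.kind
6 | mkt | green
5 | eng | gray
After ORDER BY (2 rows):
depts.amt | depts.dept | depts.kind
6 | mkt | green
5 | eng | gray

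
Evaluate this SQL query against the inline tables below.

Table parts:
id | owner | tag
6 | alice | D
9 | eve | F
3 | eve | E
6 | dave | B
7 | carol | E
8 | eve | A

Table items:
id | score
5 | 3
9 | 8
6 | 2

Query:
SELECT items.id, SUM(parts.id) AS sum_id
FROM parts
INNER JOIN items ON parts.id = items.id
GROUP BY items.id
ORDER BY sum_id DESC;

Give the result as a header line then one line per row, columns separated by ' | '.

== RESULT ==
items.id | sum_id
6 | 12
9 | 9

Derivation:
After JOIN items (3 rows):
parts.id | parts.owner | parts.tag | items.id | items.score
6 | alice | D | 6 | 2
9 | eve | F | 9 | 8
6 | dave | B | 6 | 2
After GROUP BY (2 rows):
items.id | sum_id
6 | 12
9 | 9
After ORDER BY (2 rows):
items.id | sum_id
6 | 12
9 | 9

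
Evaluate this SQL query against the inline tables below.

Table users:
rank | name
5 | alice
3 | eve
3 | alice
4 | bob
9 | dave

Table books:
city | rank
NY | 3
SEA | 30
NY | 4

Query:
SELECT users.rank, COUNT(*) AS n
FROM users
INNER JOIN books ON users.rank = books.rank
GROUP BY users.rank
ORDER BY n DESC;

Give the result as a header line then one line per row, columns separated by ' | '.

After JOIN books (3 rows):
users.rank | users.name | books.city | books.rank
3 | eve | NY | 3
3 | alice | NY | 3
4 | bob | NY | 4
After GROUP BY (2 rows):
users.rank | n
3 | 2
4 | 1
After ORDER BY (2 rows):
users.rank | n
3 | 2
4 | 1

== RESULT ==
users.rank | n
3 | 2
4 | 1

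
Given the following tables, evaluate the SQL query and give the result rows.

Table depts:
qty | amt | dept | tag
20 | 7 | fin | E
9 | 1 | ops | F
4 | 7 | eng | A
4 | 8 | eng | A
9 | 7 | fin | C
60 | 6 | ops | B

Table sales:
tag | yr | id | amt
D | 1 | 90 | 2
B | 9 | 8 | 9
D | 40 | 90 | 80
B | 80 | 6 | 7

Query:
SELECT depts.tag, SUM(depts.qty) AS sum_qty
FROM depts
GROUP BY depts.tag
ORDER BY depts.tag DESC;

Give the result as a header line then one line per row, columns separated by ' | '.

== RESULT ==
depts.tag | sum_qty
F | 9
E | 20
C | 9
B | 60
A | 8

Derivation:
After GROUP BY (5 rows):
depts.tag | sum_qty
E | 20
F | 9
A | 8
C | 9
B | 60
After ORDER BY (5 rows):
depts.tag | sum_qty
F | 9
E | 20
C | 9
B | 60
A | 8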